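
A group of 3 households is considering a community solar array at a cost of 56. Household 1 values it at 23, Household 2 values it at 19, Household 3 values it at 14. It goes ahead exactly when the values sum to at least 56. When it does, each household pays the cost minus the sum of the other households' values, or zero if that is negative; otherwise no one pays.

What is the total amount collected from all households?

Total value 56 ≥ cost 56, so it is built.
Household 1: others sum to 33; max(0, 56 - 33) = 23.
Household 2: others sum to 37; max(0, 56 - 37) = 19.
Household 3: others sum to 42; max(0, 56 - 42) = 14.
Total collected = 23 + 19 + 14 = 56.

56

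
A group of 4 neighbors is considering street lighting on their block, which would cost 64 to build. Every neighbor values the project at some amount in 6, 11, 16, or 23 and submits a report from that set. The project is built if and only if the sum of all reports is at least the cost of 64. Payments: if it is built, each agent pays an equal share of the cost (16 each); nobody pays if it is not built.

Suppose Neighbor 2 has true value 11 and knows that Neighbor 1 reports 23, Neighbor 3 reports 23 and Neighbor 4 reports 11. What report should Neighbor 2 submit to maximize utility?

Report 6: project not built, utility 0.
Report 11: project built, pays 16, utility 11 - 16 = -5.
Report 16: project built, pays 16, utility 11 - 16 = -5.
Report 23: project built, pays 16, utility 11 - 16 = -5.
The best choice is 6 with utility 0.

6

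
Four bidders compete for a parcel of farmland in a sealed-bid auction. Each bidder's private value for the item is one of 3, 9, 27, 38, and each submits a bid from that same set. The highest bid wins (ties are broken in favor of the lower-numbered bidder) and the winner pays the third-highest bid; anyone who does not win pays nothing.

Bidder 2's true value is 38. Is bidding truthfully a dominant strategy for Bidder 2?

Check each profile of the others' bids and compare truth against every alternative bid.
Others bid (3, 3, 38): truth gives 35, best alternative gives 0.
Others bid (3, 38, 3): truth gives 35, best alternative gives 0.
Others bid (27, 3, 3): truth gives 35, best alternative gives 0.
Others bid (3, 9, 38): truth gives 29, best alternative gives 0.
Others bid (3, 38, 9): truth gives 29, best alternative gives 0.
Others bid (9, 3, 38): truth gives 29, best alternative gives 0.
(Remaining 58 profiles checked similarly; truth is weakly best in each.)
In every case the truthful bid is at least as good as any alternative, so it is a dominant strategy.

Yes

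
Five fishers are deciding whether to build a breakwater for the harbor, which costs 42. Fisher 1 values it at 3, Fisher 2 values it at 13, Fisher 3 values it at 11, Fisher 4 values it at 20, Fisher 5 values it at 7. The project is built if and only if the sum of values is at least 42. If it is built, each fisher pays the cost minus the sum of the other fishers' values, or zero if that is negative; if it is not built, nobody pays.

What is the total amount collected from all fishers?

9

Total value 54 ≥ cost 42, so it is built.
Fisher 1: others sum to 51; max(0, 42 - 51) = 0.
Fisher 2: others sum to 41; max(0, 42 - 41) = 1.
Fisher 3: others sum to 43; max(0, 42 - 43) = 0.
Fisher 4: others sum to 34; max(0, 42 - 34) = 8.
Fisher 5: others sum to 47; max(0, 42 - 47) = 0.
Total collected = 0 + 1 + 0 + 8 + 0 = 9.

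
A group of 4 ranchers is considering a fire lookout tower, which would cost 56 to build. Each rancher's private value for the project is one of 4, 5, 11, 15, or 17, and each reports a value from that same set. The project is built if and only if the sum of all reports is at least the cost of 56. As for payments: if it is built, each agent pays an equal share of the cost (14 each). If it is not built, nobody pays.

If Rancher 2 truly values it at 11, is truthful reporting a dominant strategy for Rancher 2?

No

Consider the case where Rancher 1 reports 11, Rancher 3 reports 17 and Rancher 4 reports 17.
Truthful report 11: project built, pays 14, utility 11 - 14 = -3.
Report 4 instead: project not built, utility 0.
Since 0 > -3, reporting 4 is strictly better here, so truthful reporting is not dominant.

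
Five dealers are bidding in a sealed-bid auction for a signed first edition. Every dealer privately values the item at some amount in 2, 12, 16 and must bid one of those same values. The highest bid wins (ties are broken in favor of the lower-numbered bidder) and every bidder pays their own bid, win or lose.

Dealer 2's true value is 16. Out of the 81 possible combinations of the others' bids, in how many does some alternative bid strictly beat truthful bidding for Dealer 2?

Others bid (2, 2, 2, 2): truth gives 0; bid 12 gives 4 > 0. Violating.
Others bid (2, 2, 2, 12): truth gives 0; bid 12 gives 4 > 0. Violating.
Others bid (2, 2, 12, 2): truth gives 0; bid 12 gives 4 > 0. Violating.
Others bid (2, 2, 12, 12): truth gives 0; bid 12 gives 4 > 0. Violating.
Others bid (2, 2, 2, 16): truth gives 0; no alternative beats it.
Others bid (2, 2, 12, 16): truth gives 0; no alternative beats it.
(Checking all 81 profiles: 35 have a profitable deviation, 46 do not.)

35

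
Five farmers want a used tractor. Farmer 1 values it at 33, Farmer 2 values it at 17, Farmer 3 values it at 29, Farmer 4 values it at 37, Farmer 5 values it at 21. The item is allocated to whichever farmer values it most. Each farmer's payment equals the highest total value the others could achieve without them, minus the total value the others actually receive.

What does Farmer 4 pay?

33

Farmer 4 has the highest value and receives the item.
Without Farmer 4, the item would go to the next-highest value, 33, so the others could achieve 33.
With Farmer 4 present and winning, the others receive nothing, so their total is 0.
Payment = 33 - 0 = 33.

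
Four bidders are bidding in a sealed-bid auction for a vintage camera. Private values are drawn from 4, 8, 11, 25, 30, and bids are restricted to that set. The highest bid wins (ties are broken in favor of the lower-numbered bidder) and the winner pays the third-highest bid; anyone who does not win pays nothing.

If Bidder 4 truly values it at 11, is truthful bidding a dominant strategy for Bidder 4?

No

Consider the case where Bidder 1 bids 4, Bidder 2 bids 4 and Bidder 3 bids 11.
Truthful bid 11: loses, pays 0, utility 0.
Bid 25 instead: wins, pays 4, utility 11 - 4 = 7.
Since 7 > 0, bidding 25 is strictly better here, so truthful bidding is not dominant.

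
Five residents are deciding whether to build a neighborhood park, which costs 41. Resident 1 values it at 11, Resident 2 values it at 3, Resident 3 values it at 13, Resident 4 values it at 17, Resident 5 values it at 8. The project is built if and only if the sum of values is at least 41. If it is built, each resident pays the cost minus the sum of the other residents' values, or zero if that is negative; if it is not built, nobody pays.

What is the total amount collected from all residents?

8

Total value 52 ≥ cost 41, so it is built.
Resident 1: others sum to 41; max(0, 41 - 41) = 0.
Resident 2: others sum to 49; max(0, 41 - 49) = 0.
Resident 3: others sum to 39; max(0, 41 - 39) = 2.
Resident 4: others sum to 35; max(0, 41 - 35) = 6.
Resident 5: others sum to 44; max(0, 41 - 44) = 0.
Total collected = 0 + 0 + 2 + 6 + 0 = 8.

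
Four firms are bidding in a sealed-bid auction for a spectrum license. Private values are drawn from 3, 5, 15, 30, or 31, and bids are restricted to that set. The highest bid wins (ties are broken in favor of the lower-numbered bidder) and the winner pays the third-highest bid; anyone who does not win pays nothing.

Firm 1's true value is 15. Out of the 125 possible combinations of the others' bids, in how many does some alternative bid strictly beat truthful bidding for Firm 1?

Others bid (3, 3, 30): truth gives 0; bid 30 gives 12 > 0. Violating.
Others bid (3, 3, 31): truth gives 0; bid 31 gives 12 > 0. Violating.
Others bid (3, 5, 30): truth gives 0; bid 30 gives 10 > 0. Violating.
Others bid (3, 5, 31): truth gives 0; bid 31 gives 10 > 0. Violating.
Others bid (3, 3, 3): truth gives 12; no alternative beats it.
Others bid (3, 3, 5): truth gives 12; no alternative beats it.
(Checking all 125 profiles: 24 have a profitable deviation, 101 do not.)

24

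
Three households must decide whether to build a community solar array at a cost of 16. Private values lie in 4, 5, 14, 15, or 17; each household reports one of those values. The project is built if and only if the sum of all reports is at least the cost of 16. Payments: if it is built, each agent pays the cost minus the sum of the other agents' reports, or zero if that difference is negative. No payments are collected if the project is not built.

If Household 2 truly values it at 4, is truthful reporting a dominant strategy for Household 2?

Check each profile of the others' reports and compare truth against every alternative report.
Others report (4, 14): truth gives 4, best alternative gives 4.
Others report (4, 15): truth gives 4, best alternative gives 4.
Others report (4, 17): truth gives 4, best alternative gives 4.
Others report (5, 14): truth gives 4, best alternative gives 4.
Others report (5, 15): truth gives 4, best alternative gives 4.
Others report (5, 17): truth gives 4, best alternative gives 4.
(Remaining 19 profiles checked similarly; truth is weakly best in each.)
In every case the truthful report is at least as good as any alternative, so it is a dominant strategy.

Yes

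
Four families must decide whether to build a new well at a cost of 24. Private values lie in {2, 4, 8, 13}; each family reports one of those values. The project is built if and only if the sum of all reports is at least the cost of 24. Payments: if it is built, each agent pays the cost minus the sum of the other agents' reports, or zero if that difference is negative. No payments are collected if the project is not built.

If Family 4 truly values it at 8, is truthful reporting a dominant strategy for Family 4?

Yes

Check each profile of the others' reports and compare truth against every alternative report.
Others report (2, 13, 13): truth gives 8, best alternative gives 8.
Others report (4, 8, 13): truth gives 8, best alternative gives 8.
Others report (4, 13, 8): truth gives 8, best alternative gives 8.
Others report (4, 13, 13): truth gives 8, best alternative gives 8.
Others report (8, 4, 13): truth gives 8, best alternative gives 8.
Others report (8, 8, 8): truth gives 8, best alternative gives 8.
(Remaining 58 profiles checked similarly; truth is weakly best in each.)
In every case the truthful report is at least as good as any alternative, so it is a dominant strategy.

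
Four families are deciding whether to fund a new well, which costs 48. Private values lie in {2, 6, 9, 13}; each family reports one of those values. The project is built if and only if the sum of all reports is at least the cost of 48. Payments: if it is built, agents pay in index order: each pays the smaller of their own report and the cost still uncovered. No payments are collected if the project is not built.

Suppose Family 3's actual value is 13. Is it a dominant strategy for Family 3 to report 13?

Consider the case where Family 1 reports 13, Family 2 reports 13 and Family 4 reports 13.
Truthful report 13: project built, pays 13, utility 13 - 13 = 0.
Report 9 instead: project built, pays 9, utility 13 - 9 = 4.
Since 4 > 0, reporting 9 is strictly better here, so truthful reporting is not dominant.

No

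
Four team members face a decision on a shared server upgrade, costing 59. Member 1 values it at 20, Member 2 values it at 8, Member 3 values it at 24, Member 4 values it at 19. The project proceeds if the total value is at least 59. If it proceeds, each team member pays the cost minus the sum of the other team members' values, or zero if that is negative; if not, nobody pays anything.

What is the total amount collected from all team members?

27

Total value 71 ≥ cost 59, so it is built.
Member 1: others sum to 51; max(0, 59 - 51) = 8.
Member 2: others sum to 63; max(0, 59 - 63) = 0.
Member 3: others sum to 47; max(0, 59 - 47) = 12.
Member 4: others sum to 52; max(0, 59 - 52) = 7.
Total collected = 8 + 0 + 12 + 7 = 27.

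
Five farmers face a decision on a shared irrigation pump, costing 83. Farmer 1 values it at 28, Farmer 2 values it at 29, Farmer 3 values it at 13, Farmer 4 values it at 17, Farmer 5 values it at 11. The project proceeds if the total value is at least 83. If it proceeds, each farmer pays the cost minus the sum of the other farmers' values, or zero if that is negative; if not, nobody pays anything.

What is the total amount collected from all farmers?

Total value 98 ≥ cost 83, so it is built.
Farmer 1: others sum to 70; max(0, 83 - 70) = 13.
Farmer 2: others sum to 69; max(0, 83 - 69) = 14.
Farmer 3: others sum to 85; max(0, 83 - 85) = 0.
Farmer 4: others sum to 81; max(0, 83 - 81) = 2.
Farmer 5: others sum to 87; max(0, 83 - 87) = 0.
Total collected = 13 + 14 + 0 + 2 + 0 = 29.

29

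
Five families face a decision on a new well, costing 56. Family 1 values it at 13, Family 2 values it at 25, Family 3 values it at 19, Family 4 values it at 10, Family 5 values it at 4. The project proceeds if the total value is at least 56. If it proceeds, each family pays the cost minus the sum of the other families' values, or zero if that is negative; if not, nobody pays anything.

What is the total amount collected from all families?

14

Total value 71 ≥ cost 56, so it is built.
Family 1: others sum to 58; max(0, 56 - 58) = 0.
Family 2: others sum to 46; max(0, 56 - 46) = 10.
Family 3: others sum to 52; max(0, 56 - 52) = 4.
Family 4: others sum to 61; max(0, 56 - 61) = 0.
Family 5: others sum to 67; max(0, 56 - 67) = 0.
Total collected = 0 + 10 + 4 + 0 + 0 = 14.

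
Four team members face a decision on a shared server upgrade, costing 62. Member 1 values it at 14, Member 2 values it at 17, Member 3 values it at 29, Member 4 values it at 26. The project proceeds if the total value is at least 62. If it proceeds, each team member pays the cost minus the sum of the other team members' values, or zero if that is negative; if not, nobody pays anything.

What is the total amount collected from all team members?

7

Total value 86 ≥ cost 62, so it is built.
Member 1: others sum to 72; max(0, 62 - 72) = 0.
Member 2: others sum to 69; max(0, 62 - 69) = 0.
Member 3: others sum to 57; max(0, 62 - 57) = 5.
Member 4: others sum to 60; max(0, 62 - 60) = 2.
Total collected = 0 + 0 + 5 + 2 = 7.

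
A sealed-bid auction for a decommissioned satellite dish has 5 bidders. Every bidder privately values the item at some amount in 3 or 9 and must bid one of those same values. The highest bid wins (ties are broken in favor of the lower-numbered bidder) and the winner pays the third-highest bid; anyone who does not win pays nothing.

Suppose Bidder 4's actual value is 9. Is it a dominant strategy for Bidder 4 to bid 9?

Yes

Check each profile of the others' bids and compare truth against every alternative bid.
Others bid (3, 3, 3, 3): truth gives 6, best alternative gives 0.
Others bid (3, 3, 3, 9): truth gives 6, best alternative gives 0.
Others bid (3, 3, 9, 3): truth gives 0, best alternative gives 0.
Others bid (3, 3, 9, 9): truth gives 0, best alternative gives 0.
Others bid (3, 9, 3, 3): truth gives 0, best alternative gives 0.
Others bid (3, 9, 3, 9): truth gives 0, best alternative gives 0.
(Remaining 10 profiles checked similarly; truth is weakly best in each.)
In every case the truthful bid is at least as good as any alternative, so it is a dominant strategy.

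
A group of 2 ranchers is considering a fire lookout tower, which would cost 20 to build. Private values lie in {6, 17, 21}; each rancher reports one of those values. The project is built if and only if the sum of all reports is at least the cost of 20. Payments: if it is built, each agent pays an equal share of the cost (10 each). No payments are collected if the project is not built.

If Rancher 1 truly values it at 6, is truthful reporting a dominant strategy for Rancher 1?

Yes

Check each profile of the others' reports and compare truth against every alternative report.
Others report (6): truth gives 0, best alternative gives -4.
Others report (17): truth gives -4, best alternative gives -4.
Others report (21): truth gives -4, best alternative gives -4.
In every case the truthful report is at least as good as any alternative, so it is a dominant strategy.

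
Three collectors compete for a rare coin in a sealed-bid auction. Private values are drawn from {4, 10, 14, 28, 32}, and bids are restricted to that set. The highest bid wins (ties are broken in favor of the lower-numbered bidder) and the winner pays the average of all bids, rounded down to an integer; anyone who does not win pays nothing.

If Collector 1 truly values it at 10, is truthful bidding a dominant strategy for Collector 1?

Consider the case where Collector 2 bids 4 and Collector 3 bids 4.
Truthful bid 10: wins, pays 6, utility 10 - 6 = 4.
Bid 4 instead: wins, pays 4, utility 10 - 4 = 6.
Since 6 > 4, bidding 4 is strictly better here, so truthful bidding is not dominant.

No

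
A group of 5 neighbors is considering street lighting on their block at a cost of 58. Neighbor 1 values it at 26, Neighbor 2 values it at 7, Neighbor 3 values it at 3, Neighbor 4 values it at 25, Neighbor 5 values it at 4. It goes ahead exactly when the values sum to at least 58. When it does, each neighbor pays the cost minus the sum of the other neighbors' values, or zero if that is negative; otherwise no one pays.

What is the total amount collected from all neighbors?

Total value 65 ≥ cost 58, so it is built.
Neighbor 1: others sum to 39; max(0, 58 - 39) = 19.
Neighbor 2: others sum to 58; max(0, 58 - 58) = 0.
Neighbor 3: others sum to 62; max(0, 58 - 62) = 0.
Neighbor 4: others sum to 40; max(0, 58 - 40) = 18.
Neighbor 5: others sum to 61; max(0, 58 - 61) = 0.
Total collected = 19 + 0 + 0 + 18 + 0 = 37.

37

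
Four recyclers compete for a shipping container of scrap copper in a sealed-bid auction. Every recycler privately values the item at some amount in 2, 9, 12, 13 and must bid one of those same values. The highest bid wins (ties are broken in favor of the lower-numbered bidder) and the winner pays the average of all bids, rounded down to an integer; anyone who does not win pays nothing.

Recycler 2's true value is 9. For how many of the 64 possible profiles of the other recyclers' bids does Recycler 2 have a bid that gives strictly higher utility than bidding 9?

12

Others bid (2, 2, 12): truth gives 0; bid 12 gives 2 > 0. Violating.
Others bid (2, 2, 13): truth gives 0; bid 13 gives 2 > 0. Violating.
Others bid (2, 9, 12): truth gives 0; bid 12 gives 1 > 0. Violating.
Others bid (2, 12, 2): truth gives 0; bid 12 gives 2 > 0. Violating.
Others bid (2, 2, 2): truth gives 6; no alternative beats it.
Others bid (2, 2, 9): truth gives 4; no alternative beats it.
(Checking all 64 profiles: 12 have a profitable deviation, 52 do not.)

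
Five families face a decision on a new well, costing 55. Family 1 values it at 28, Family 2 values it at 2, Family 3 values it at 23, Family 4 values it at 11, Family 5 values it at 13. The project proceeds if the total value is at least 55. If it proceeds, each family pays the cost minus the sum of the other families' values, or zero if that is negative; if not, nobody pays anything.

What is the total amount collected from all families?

7

Total value 77 ≥ cost 55, so it is built.
Family 1: others sum to 49; max(0, 55 - 49) = 6.
Family 2: others sum to 75; max(0, 55 - 75) = 0.
Family 3: others sum to 54; max(0, 55 - 54) = 1.
Family 4: others sum to 66; max(0, 55 - 66) = 0.
Family 5: others sum to 64; max(0, 55 - 64) = 0.
Total collected = 6 + 0 + 1 + 0 + 0 = 7.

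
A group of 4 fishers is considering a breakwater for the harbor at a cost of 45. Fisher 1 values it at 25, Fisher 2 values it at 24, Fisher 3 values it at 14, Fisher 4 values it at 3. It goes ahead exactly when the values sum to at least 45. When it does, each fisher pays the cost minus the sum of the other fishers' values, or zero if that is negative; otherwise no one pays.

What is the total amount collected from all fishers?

Total value 66 ≥ cost 45, so it is built.
Fisher 1: others sum to 41; max(0, 45 - 41) = 4.
Fisher 2: others sum to 42; max(0, 45 - 42) = 3.
Fisher 3: others sum to 52; max(0, 45 - 52) = 0.
Fisher 4: others sum to 63; max(0, 45 - 63) = 0.
Total collected = 4 + 3 + 0 + 0 = 7.

7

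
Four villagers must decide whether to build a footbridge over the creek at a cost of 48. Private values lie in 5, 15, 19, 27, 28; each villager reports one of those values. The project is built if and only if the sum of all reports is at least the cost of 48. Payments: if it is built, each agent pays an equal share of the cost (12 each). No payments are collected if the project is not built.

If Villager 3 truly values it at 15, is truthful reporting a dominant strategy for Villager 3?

Consider the case where Villager 1 reports 5, Villager 2 reports 5 and Villager 4 reports 15.
Truthful report 15: project not built, utility 0.
Report 27 instead: project built, pays 12, utility 15 - 12 = 3.
Since 3 > 0, reporting 27 is strictly better here, so truthful reporting is not dominant.

No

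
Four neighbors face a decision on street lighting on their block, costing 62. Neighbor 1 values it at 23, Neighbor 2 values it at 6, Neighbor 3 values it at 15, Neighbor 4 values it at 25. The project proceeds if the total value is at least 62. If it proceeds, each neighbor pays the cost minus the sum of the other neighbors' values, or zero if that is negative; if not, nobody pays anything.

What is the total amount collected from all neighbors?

Total value 69 ≥ cost 62, so it is built.
Neighbor 1: others sum to 46; max(0, 62 - 46) = 16.
Neighbor 2: others sum to 63; max(0, 62 - 63) = 0.
Neighbor 3: others sum to 54; max(0, 62 - 54) = 8.
Neighbor 4: others sum to 44; max(0, 62 - 44) = 18.
Total collected = 16 + 0 + 8 + 18 = 42.

42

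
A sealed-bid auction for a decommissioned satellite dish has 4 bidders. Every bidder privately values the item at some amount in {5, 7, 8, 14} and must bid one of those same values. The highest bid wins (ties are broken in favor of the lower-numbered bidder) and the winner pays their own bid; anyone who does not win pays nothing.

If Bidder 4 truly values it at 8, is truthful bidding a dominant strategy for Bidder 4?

No

Consider the case where Bidder 1 bids 5, Bidder 2 bids 5 and Bidder 3 bids 5.
Truthful bid 8: wins, pays 8, utility 8 - 8 = 0.
Bid 7 instead: wins, pays 7, utility 8 - 7 = 1.
Since 1 > 0, bidding 7 is strictly better here, so truthful bidding is not dominant.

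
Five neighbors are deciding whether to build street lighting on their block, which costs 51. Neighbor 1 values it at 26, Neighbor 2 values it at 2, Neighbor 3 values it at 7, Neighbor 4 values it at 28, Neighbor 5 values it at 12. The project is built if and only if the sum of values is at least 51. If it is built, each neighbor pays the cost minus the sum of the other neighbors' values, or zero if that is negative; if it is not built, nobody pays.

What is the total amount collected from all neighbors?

6

Total value 75 ≥ cost 51, so it is built.
Neighbor 1: others sum to 49; max(0, 51 - 49) = 2.
Neighbor 2: others sum to 73; max(0, 51 - 73) = 0.
Neighbor 3: others sum to 68; max(0, 51 - 68) = 0.
Neighbor 4: others sum to 47; max(0, 51 - 47) = 4.
Neighbor 5: others sum to 63; max(0, 51 - 63) = 0.
Total collected = 2 + 0 + 0 + 4 + 0 = 6.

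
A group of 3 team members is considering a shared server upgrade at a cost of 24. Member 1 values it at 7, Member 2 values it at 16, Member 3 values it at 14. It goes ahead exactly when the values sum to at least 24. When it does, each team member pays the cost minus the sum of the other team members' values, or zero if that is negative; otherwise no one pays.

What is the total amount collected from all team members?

Total value 37 ≥ cost 24, so it is built.
Member 1: others sum to 30; max(0, 24 - 30) = 0.
Member 2: others sum to 21; max(0, 24 - 21) = 3.
Member 3: others sum to 23; max(0, 24 - 23) = 1.
Total collected = 0 + 3 + 1 = 4.

4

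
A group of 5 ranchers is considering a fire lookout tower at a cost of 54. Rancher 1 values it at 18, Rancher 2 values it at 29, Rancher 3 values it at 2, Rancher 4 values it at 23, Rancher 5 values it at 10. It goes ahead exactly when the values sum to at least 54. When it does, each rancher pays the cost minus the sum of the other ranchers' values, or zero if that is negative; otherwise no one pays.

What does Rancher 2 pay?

1

Total value 82 ≥ cost 54, so the project is built.
The other ranchers' values sum to 53.
Cost minus that sum is 54 - 53 = 1.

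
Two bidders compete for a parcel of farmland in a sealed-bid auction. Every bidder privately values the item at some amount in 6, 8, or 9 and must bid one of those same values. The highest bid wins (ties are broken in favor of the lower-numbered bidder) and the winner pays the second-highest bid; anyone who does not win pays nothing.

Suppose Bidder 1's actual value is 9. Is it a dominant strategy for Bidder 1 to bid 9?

Yes

Check each profile of the others' bids and compare truth against every alternative bid.
Others bid (6): truth gives 3, best alternative gives 3.
Others bid (8): truth gives 1, best alternative gives 1.
Others bid (9): truth gives 0, best alternative gives 0.
In every case the truthful bid is at least as good as any alternative, so it is a dominant strategy.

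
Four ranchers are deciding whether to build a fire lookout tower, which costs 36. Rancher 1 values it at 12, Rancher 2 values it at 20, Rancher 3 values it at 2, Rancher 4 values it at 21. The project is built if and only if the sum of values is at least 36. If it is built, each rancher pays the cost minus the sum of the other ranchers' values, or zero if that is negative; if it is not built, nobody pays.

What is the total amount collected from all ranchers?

Total value 55 ≥ cost 36, so it is built.
Rancher 1: others sum to 43; max(0, 36 - 43) = 0.
Rancher 2: others sum to 35; max(0, 36 - 35) = 1.
Rancher 3: others sum to 53; max(0, 36 - 53) = 0.
Rancher 4: others sum to 34; max(0, 36 - 34) = 2.
Total collected = 0 + 1 + 0 + 2 = 3.

3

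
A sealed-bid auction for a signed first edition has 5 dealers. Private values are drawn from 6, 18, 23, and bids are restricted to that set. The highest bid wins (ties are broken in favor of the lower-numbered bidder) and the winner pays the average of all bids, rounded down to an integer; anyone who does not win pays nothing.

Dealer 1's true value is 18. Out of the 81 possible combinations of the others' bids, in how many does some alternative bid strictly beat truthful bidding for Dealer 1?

Others bid (6, 6, 6, 6): truth gives 10; bid 6 gives 12 > 10. Violating.
Others bid (6, 6, 6, 23): truth gives 0; bid 23 gives 6 > 0. Violating.
Others bid (6, 6, 18, 23): truth gives 0; bid 23 gives 3 > 0. Violating.
Others bid (6, 6, 23, 6): truth gives 0; bid 23 gives 6 > 0. Violating.
Others bid (6, 6, 6, 18): truth gives 8; no alternative beats it.
Others bid (6, 6, 18, 6): truth gives 8; no alternative beats it.
(Checking all 81 profiles: 35 have a profitable deviation, 46 do not.)

35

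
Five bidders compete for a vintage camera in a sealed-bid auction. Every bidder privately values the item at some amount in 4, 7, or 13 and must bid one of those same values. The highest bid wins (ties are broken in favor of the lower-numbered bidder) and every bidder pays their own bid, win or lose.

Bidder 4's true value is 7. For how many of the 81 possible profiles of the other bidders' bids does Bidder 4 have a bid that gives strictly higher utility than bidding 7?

79

Others bid (4, 4, 4, 13): truth gives -7; bid 4 gives -4 > -7. Violating.
Others bid (4, 4, 7, 4): truth gives -7; bid 4 gives -4 > -7. Violating.
Others bid (4, 4, 7, 7): truth gives -7; bid 4 gives -4 > -7. Violating.
Others bid (4, 4, 7, 13): truth gives -7; bid 4 gives -4 > -7. Violating.
Others bid (4, 4, 4, 4): truth gives 0; no alternative beats it.
Others bid (4, 4, 4, 7): truth gives 0; no alternative beats it.
(Checking all 81 profiles: 79 have a profitable deviation, 2 do not.)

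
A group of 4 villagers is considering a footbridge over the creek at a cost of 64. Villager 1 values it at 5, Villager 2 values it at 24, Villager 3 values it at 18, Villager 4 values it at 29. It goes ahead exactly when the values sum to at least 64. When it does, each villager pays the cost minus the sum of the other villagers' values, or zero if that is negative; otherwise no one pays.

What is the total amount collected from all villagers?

35

Total value 76 ≥ cost 64, so it is built.
Villager 1: others sum to 71; max(0, 64 - 71) = 0.
Villager 2: others sum to 52; max(0, 64 - 52) = 12.
Villager 3: others sum to 58; max(0, 64 - 58) = 6.
Villager 4: others sum to 47; max(0, 64 - 47) = 17.
Total collected = 0 + 12 + 6 + 17 = 35.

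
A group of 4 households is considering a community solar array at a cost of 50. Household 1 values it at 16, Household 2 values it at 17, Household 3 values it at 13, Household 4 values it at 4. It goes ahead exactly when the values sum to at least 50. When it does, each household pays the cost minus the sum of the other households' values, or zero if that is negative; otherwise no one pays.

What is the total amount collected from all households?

Total value 50 ≥ cost 50, so it is built.
Household 1: others sum to 34; max(0, 50 - 34) = 16.
Household 2: others sum to 33; max(0, 50 - 33) = 17.
Household 3: others sum to 37; max(0, 50 - 37) = 13.
Household 4: others sum to 46; max(0, 50 - 46) = 4.
Total collected = 16 + 17 + 13 + 4 = 50.

50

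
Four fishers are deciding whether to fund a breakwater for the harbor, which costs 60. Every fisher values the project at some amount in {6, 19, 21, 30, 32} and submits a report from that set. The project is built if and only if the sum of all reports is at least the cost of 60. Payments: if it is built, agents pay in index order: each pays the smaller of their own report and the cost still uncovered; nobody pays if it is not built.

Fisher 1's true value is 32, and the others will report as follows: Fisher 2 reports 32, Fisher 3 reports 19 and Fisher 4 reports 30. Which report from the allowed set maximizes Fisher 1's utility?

Report 6: project built, pays 6, utility 32 - 6 = 26.
Report 19: project built, pays 19, utility 32 - 19 = 13.
Report 21: project built, pays 21, utility 32 - 21 = 11.
Report 30: project built, pays 30, utility 32 - 30 = 2.
Report 32: project built, pays 32, utility 32 - 32 = 0.
The best choice is 6 with utility 26.

6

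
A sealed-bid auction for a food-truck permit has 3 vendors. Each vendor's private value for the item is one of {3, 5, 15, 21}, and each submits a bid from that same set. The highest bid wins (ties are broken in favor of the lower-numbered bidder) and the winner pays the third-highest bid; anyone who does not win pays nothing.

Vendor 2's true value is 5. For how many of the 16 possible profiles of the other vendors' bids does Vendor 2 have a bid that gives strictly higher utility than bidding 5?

4

Others bid (3, 15): truth gives 0; bid 15 gives 2 > 0. Violating.
Others bid (3, 21): truth gives 0; bid 21 gives 2 > 0. Violating.
Others bid (5, 3): truth gives 0; bid 15 gives 2 > 0. Violating.
Others bid (15, 3): truth gives 0; bid 21 gives 2 > 0. Violating.
Others bid (3, 3): truth gives 2; no alternative beats it.
Others bid (3, 5): truth gives 2; no alternative beats it.
(Checking all 16 profiles: 4 have a profitable deviation, 12 do not.)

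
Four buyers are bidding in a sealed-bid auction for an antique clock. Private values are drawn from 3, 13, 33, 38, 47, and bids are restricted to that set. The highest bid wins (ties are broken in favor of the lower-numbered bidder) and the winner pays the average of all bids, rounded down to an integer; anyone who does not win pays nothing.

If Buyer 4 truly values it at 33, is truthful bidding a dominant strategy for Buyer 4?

No

Consider the case where Buyer 1 bids 3, Buyer 2 bids 3 and Buyer 3 bids 3.
Truthful bid 33: wins, pays 10, utility 33 - 10 = 23.
Bid 13 instead: wins, pays 5, utility 33 - 5 = 28.
Since 28 > 23, bidding 13 is strictly better here, so truthful bidding is not dominant.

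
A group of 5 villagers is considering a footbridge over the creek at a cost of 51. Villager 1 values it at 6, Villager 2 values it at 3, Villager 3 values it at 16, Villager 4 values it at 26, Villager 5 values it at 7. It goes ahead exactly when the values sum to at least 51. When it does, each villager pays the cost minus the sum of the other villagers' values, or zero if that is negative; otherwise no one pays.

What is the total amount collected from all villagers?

Total value 58 ≥ cost 51, so it is built.
Villager 1: others sum to 52; max(0, 51 - 52) = 0.
Villager 2: others sum to 55; max(0, 51 - 55) = 0.
Villager 3: others sum to 42; max(0, 51 - 42) = 9.
Villager 4: others sum to 32; max(0, 51 - 32) = 19.
Villager 5: others sum to 51; max(0, 51 - 51) = 0.
Total collected = 0 + 0 + 9 + 19 + 0 = 28.

28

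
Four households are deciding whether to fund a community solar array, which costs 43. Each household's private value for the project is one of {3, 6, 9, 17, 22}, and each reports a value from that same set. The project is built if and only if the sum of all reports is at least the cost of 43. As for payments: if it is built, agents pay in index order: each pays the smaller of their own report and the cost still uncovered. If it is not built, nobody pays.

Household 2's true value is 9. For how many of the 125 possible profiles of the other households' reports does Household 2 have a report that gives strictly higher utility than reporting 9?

Others report (3, 17, 17): truth gives 0; report 6 gives 3 > 0. Violating.
Others report (3, 17, 22): truth gives 0; report 3 gives 6 > 0. Violating.
Others report (3, 22, 17): truth gives 0; report 3 gives 6 > 0. Violating.
Others report (3, 22, 22): truth gives 0; report 3 gives 6 > 0. Violating.
Others report (3, 3, 3): truth gives 0; no alternative beats it.
Others report (3, 3, 6): truth gives 0; no alternative beats it.
(Checking all 125 profiles: 53 have a profitable deviation, 72 do not.)

53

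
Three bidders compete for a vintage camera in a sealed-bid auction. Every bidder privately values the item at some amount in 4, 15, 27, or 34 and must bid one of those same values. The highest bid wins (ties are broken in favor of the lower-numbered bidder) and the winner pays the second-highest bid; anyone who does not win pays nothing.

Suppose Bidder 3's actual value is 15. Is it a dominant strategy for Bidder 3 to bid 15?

Check each profile of the others' bids and compare truth against every alternative bid.
Others bid (4, 4): truth gives 11, best alternative gives 11.
Others bid (4, 15): truth gives 0, best alternative gives 0.
Others bid (4, 27): truth gives 0, best alternative gives 0.
Others bid (4, 34): truth gives 0, best alternative gives 0.
Others bid (15, 4): truth gives 0, best alternative gives 0.
Others bid (15, 15): truth gives 0, best alternative gives 0.
(Remaining 10 profiles checked similarly; truth is weakly best in each.)
In every case the truthful bid is at least as good as any alternative, so it is a dominant strategy.

Yes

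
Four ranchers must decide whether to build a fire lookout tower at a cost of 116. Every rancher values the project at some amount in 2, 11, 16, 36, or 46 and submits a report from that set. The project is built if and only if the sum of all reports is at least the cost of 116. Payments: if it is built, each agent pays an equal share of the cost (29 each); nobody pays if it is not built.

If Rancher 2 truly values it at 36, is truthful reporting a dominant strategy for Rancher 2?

Consider the case where Rancher 1 reports 2, Rancher 3 reports 36 and Rancher 4 reports 36.
Truthful report 36: project not built, utility 0.
Report 46 instead: project built, pays 29, utility 36 - 29 = 7.
Since 7 > 0, reporting 46 is strictly better here, so truthful reporting is not dominant.

No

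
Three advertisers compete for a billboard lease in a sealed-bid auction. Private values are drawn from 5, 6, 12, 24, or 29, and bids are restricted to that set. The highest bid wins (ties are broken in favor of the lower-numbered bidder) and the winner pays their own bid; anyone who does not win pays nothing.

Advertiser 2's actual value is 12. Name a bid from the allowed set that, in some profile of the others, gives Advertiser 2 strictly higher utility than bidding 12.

6

Suppose Advertiser 1 bids 5 and Advertiser 3 bids 5.
Bid 12: wins, pays 12, utility 12 - 12 = 0.
Bid 6: wins, pays 6, utility 12 - 6 = 6.
So bidding 6 beats truth here (6 > 0).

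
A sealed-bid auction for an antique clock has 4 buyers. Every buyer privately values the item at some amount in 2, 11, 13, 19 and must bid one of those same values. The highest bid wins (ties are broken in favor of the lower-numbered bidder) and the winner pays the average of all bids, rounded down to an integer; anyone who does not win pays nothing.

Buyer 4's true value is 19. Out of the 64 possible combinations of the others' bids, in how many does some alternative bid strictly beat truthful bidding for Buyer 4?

8

Others bid (2, 2, 2): truth gives 13; bid 11 gives 15 > 13. Violating.
Others bid (2, 2, 11): truth gives 11; bid 13 gives 12 > 11. Violating.
Others bid (2, 11, 2): truth gives 11; bid 13 gives 12 > 11. Violating.
Others bid (2, 11, 11): truth gives 9; bid 13 gives 10 > 9. Violating.
Others bid (2, 2, 13): truth gives 10; no alternative beats it.
Others bid (2, 2, 19): truth gives 0; no alternative beats it.
(Checking all 64 profiles: 8 have a profitable deviation, 56 do not.)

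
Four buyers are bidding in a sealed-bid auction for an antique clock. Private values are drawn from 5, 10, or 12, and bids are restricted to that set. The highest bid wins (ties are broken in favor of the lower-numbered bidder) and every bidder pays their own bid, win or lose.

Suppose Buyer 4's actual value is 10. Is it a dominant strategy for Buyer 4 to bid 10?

No

Consider the case where Buyer 1 bids 5, Buyer 2 bids 5 and Buyer 3 bids 10.
Truthful bid 10: loses but pays 10, utility -10.
Bid 5 instead: loses but pays 5, utility -5.
Since -5 > -10, bidding 5 is strictly better here, so truthful bidding is not dominant.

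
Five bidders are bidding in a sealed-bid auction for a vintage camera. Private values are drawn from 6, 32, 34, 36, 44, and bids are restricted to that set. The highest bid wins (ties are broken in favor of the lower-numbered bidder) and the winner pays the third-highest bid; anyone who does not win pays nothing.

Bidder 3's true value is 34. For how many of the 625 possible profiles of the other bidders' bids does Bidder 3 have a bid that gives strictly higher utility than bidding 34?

64

Others bid (6, 6, 6, 36): truth gives 0; bid 36 gives 28 > 0. Violating.
Others bid (6, 6, 6, 44): truth gives 0; bid 44 gives 28 > 0. Violating.
Others bid (6, 6, 32, 36): truth gives 0; bid 36 gives 2 > 0. Violating.
Others bid (6, 6, 32, 44): truth gives 0; bid 44 gives 2 > 0. Violating.
Others bid (6, 6, 6, 6): truth gives 28; no alternative beats it.
Others bid (6, 6, 6, 32): truth gives 28; no alternative beats it.
(Checking all 625 profiles: 64 have a profitable deviation, 561 do not.)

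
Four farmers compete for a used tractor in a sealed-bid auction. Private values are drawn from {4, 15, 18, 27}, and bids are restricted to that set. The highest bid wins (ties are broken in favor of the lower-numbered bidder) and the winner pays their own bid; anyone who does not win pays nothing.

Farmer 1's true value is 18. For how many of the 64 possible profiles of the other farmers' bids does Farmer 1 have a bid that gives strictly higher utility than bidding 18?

Others bid (4, 4, 4): truth gives 0; bid 4 gives 14 > 0. Violating.
Others bid (4, 4, 15): truth gives 0; bid 15 gives 3 > 0. Violating.
Others bid (4, 15, 4): truth gives 0; bid 15 gives 3 > 0. Violating.
Others bid (4, 15, 15): truth gives 0; bid 15 gives 3 > 0. Violating.
Others bid (4, 4, 18): truth gives 0; no alternative beats it.
Others bid (4, 4, 27): truth gives 0; no alternative beats it.
(Checking all 64 profiles: 8 have a profitable deviation, 56 do not.)

8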